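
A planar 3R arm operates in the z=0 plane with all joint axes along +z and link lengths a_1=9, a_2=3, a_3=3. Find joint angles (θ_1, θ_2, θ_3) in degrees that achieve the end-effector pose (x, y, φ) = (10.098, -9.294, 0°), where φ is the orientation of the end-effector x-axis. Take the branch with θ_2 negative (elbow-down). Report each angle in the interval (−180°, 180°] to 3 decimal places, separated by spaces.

wrist centre = target − a_3·(cos φ, sin φ) = (7.0980, -9.2940)
cos θ_2 = (136.7600−9²−3²)/(2·9·3) = 0.8659; θ_2 = -30.0113° (elbow-down)
β = atan2(-9.2940,7.0980) = -52.6304°; ψ = atan2(-1.5005,11.5978) = -7.3719°
θ_1 = β − ψ = -45.2584°
θ_3 = φ − θ_1 − θ_2 = 75.2697° (wrapped to (-180°,180°])

-45.258 -30.011 75.270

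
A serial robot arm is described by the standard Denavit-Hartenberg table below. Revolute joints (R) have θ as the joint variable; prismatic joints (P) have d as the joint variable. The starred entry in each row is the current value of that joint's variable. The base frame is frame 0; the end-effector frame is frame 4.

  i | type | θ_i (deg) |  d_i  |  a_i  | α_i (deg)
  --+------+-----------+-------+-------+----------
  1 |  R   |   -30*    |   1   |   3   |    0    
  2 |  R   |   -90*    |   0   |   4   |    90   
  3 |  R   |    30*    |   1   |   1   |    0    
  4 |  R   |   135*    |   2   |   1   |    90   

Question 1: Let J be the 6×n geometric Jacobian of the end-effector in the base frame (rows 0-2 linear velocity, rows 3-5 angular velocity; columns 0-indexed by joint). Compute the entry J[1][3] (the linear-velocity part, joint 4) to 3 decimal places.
axis z_3 = (-0.8660,0.5000,0.0000); lever o_n−o_3 = (-1.2491,1.8365,0.2588)
cross product → J_v[:, 3] = (0.1294,0.2241,-0.9659)
J_ω[:, 3] = z_3
entry J[1][3] = 0.2241

0.224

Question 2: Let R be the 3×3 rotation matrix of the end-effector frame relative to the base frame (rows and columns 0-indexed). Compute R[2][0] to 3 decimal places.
0.259

End-effector x-axis (col 0 of R) = (0.4830,0.8365,0.2588)
R[2][0] = 0.2588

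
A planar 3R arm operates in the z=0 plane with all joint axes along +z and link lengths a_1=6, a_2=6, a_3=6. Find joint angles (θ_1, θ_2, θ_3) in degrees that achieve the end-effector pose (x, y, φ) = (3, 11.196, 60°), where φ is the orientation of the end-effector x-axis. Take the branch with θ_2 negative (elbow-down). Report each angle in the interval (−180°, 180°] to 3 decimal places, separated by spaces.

150.001 -120.002 30.001

wrist centre = target − a_3·(cos φ, sin φ) = (-0.0000, 5.9998)
cos θ_2 = (35.9982−6²−6²)/(2·6·6) = -0.5000; θ_2 = -120.0017° (elbow-down)
β = atan2(5.9998,-0.0000) = 90.0000°; ψ = atan2(-5.1961,2.9998) = -60.0008°
θ_1 = β − ψ = 150.0008°
θ_3 = φ − θ_1 − θ_2 = 30.0008° (wrapped to (-180°,180°])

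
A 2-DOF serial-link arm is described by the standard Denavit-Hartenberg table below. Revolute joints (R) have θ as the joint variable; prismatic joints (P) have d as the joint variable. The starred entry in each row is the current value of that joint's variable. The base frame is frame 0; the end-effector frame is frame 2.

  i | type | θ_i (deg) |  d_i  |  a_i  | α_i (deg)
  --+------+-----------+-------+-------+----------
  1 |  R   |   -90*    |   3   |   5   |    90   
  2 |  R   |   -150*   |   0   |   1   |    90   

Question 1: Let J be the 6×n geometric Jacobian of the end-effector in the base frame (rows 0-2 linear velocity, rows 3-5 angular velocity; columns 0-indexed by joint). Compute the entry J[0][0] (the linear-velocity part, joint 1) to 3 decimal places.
4.134

axis z_0 = ẑ; lever o_n−o_0 = (0.0000,-4.1340,2.5000)
cross product → J_v[:, 0] = (4.1340,0.0000,-0.0000)
J_ω[:, 0] = z_0
entry J[0][0] = 4.1340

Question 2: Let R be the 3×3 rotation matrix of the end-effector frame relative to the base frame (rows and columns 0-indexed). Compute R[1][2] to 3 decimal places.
End-effector z-axis (col 2 of R) = (-0.0000,0.5000,0.8660)
R[1][2] = 0.5000

0.500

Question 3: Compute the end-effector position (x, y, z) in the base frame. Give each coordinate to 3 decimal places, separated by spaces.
after link 1: o_1 = (0.0000, -5.0000, 3.0000)
after link 2: o_2 = (0.0000, -4.1340, 2.5000)

0.000 -4.134 2.500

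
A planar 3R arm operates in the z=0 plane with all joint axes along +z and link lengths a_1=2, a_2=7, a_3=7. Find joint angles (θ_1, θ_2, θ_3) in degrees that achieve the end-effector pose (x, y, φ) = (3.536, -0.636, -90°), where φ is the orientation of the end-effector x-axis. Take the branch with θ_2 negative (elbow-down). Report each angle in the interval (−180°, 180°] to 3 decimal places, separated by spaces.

134.990 -89.992 -134.998

wrist centre = target − a_3·(cos φ, sin φ) = (3.5360, 6.3640)
cos θ_2 = (53.0038−2²−7²)/(2·2·7) = 0.0001; θ_2 = -89.9922° (elbow-down)
β = atan2(6.3640,3.5360) = 60.9423°; ψ = atan2(-7.0000,2.0009) = -74.0474°
θ_1 = β − ψ = 134.9898°
θ_3 = φ − θ_1 − θ_2 = -134.9975° (wrapped to (-180°,180°])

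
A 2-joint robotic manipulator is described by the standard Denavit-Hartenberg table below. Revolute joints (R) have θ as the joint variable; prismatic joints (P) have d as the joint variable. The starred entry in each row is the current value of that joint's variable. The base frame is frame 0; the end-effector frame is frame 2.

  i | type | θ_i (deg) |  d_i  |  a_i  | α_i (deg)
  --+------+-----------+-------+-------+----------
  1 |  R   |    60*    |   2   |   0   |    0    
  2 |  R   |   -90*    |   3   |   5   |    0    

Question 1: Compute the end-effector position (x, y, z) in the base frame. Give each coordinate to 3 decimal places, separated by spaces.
4.330 -2.500 5.000

after link 1: o_1 = (0.0000, 0.0000, 2.0000)
after link 2: o_2 = (4.3301, -2.5000, 5.0000)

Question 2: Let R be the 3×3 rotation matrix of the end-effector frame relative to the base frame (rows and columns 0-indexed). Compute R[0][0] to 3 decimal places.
End-effector x-axis (col 0 of R) = (0.8660,-0.5000,0.0000)
R[0][0] = 0.8660

0.866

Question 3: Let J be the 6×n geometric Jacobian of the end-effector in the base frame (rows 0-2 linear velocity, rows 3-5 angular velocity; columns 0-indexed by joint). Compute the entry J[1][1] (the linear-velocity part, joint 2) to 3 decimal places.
axis z_1 = (0.0000,0.0000,1.0000); lever o_n−o_1 = (4.3301,-2.5000,3.0000)
cross product → J_v[:, 1] = (2.5000,4.3301,-0.0000)
J_ω[:, 1] = z_1
entry J[1][1] = 4.3301

4.330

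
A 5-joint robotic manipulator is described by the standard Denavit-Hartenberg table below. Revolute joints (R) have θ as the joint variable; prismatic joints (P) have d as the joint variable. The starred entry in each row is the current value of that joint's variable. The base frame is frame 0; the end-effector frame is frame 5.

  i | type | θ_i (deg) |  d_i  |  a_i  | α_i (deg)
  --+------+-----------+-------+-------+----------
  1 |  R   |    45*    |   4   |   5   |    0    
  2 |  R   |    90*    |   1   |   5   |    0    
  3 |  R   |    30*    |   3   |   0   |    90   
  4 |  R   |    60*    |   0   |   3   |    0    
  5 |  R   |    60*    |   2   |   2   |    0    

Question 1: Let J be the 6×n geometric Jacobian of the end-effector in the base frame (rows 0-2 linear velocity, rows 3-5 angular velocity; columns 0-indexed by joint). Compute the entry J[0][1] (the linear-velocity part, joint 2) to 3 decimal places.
axis z_1 = (0.0000,0.0000,1.0000); lever o_n−o_1 = (-3.5009,5.5968,8.3301)
cross product → J_v[:, 1] = (-5.5968,-3.5009,0.0000)
J_ω[:, 1] = z_1
entry J[0][1] = -5.5968

-5.597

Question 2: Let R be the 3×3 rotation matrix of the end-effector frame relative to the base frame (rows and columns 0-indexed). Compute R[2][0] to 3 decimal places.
End-effector x-axis (col 0 of R) = (0.4830,-0.1294,0.8660)
R[2][0] = 0.8660

0.866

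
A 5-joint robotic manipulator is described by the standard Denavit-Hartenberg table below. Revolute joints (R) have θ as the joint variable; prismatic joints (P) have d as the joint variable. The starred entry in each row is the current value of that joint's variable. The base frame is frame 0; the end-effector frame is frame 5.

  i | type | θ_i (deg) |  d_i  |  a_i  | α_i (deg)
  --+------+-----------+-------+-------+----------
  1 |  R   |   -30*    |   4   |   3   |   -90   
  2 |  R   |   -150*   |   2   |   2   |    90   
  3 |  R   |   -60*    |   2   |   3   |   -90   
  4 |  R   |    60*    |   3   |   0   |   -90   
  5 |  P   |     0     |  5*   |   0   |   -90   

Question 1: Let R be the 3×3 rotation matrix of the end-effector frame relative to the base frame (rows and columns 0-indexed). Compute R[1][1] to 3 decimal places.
-0.337

End-effector y-axis (col 1 of R) = (-0.9163,-0.3370,-0.2165)
R[1][1] = -0.3370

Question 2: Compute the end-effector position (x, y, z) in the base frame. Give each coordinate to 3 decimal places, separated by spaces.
after link 1: o_1 = (2.5981, -1.5000, 4.0000)
after link 2: o_2 = (2.0981, 1.0981, 5.0000)
after link 3: o_3 = (-1.1920, -0.0024, 4.0179)
after link 4: o_4 = (-2.3905, 2.4216, 5.3170)
after link 5: o_5 = (2.1908, 4.1067, 6.3995)

2.191 4.107 6.400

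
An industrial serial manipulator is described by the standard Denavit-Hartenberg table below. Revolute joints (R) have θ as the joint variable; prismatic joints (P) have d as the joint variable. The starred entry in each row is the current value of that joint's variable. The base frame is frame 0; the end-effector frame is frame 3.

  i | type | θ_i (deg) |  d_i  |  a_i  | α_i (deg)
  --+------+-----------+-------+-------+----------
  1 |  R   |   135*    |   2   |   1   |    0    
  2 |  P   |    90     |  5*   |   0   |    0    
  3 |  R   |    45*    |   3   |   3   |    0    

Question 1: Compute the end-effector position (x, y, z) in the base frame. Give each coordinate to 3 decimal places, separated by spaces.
after link 1: o_1 = (-0.7071, 0.7071, 2.0000)
after link 2: o_2 = (-0.7071, 0.7071, 7.0000)
after link 3: o_3 = (-0.7071, -2.2929, 10.0000)

-0.707 -2.293 10.000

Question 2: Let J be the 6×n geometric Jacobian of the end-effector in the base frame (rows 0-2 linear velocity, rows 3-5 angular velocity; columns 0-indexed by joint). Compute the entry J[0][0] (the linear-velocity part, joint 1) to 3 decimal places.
axis z_0 = ẑ; lever o_n−o_0 = (-0.7071,-2.2929,10.0000)
cross product → J_v[:, 0] = (2.2929,-0.7071,0.0000)
J_ω[:, 0] = z_0
entry J[0][0] = 2.2929

2.293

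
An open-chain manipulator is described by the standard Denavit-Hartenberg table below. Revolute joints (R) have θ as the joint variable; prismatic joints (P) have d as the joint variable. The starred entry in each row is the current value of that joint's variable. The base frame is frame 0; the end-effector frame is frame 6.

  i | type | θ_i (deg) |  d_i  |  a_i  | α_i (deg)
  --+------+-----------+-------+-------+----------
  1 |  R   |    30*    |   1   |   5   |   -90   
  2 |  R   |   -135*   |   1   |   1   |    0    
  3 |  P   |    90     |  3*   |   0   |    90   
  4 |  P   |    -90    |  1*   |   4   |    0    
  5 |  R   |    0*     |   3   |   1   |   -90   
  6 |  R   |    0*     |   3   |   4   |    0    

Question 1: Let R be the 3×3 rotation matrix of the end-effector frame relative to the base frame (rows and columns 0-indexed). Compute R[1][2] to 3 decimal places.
End-effector z-axis (col 2 of R) = (0.6124,0.3536,0.7071)
R[1][2] = 0.3536

0.354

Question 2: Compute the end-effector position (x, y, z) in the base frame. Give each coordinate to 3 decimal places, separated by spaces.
after link 1: o_1 = (4.3301, 2.5000, 1.0000)
after link 2: o_2 = (3.2178, 3.0125, 1.7071)
after link 3: o_3 = (1.7178, 5.6105, 1.7071)
after link 4: o_4 = (3.1054, 1.7929, 2.4142)
after link 5: o_5 = (1.7683, -0.1338, 4.5355)
after link 6: o_6 = (5.6054, -2.5372, 6.6569)

5.605 -2.537 6.657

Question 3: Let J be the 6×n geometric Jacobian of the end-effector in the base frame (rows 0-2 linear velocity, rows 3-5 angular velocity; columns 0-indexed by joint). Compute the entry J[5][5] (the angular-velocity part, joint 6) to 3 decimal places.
0.707

axis z_5 = (0.6124,0.3536,0.7071); lever o_n−o_5 = (3.8371,-2.4034,2.1213)
cross product → J_v[:, 5] = (2.4495,1.4142,-2.8284)
J_ω[:, 5] = z_5
entry J[5][5] = 0.7071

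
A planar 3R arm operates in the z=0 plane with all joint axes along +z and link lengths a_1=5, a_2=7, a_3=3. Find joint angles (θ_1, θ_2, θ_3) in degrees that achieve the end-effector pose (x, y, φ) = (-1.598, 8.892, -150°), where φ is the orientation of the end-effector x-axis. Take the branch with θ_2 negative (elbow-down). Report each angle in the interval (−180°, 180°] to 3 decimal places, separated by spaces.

wrist centre = target − a_3·(cos φ, sin φ) = (1.0001, 10.3920)
cos θ_2 = (108.9938−5²−7²)/(2·5·7) = 0.4999; θ_2 = -60.0058° (elbow-down)
β = atan2(10.3920,1.0001) = 84.5031°; ψ = atan2(-6.0625,8.4994) = -35.4999°
θ_1 = β − ψ = 120.0030°
θ_3 = φ − θ_1 − θ_2 = 150.0029° (wrapped to (-180°,180°])

120.003 -60.006 150.003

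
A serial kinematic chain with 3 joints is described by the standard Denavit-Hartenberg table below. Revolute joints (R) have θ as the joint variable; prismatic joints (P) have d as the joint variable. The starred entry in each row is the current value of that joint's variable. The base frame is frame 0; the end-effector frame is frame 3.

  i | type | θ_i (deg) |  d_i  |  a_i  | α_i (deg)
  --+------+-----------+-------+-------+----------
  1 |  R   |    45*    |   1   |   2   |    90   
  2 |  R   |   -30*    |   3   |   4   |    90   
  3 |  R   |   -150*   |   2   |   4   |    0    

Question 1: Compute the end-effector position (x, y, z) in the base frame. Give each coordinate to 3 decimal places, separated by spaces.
after link 1: o_1 = (1.4142, 1.4142, 1.0000)
after link 2: o_2 = (5.9850, 1.7424, -1.0000)
after link 3: o_3 = (1.7424, 0.3282, -1.0000)

1.742 0.328 -1.000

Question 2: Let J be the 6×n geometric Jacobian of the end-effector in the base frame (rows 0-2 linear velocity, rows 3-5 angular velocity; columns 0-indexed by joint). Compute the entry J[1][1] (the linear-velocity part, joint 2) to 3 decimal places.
1.414

axis z_1 = (0.7071,-0.7071,0.0000); lever o_n−o_1 = (0.3282,-1.0860,-2.0000)
cross product → J_v[:, 1] = (1.4142,1.4142,-0.5359)
J_ω[:, 1] = z_1
entry J[1][1] = 1.4142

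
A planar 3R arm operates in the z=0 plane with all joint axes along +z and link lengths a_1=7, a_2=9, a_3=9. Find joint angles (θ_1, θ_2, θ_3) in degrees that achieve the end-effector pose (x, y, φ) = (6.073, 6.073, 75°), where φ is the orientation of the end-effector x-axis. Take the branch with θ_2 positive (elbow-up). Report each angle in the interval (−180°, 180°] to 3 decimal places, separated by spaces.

-134.999 150.000 59.999

wrist centre = target − a_3·(cos φ, sin φ) = (3.7436, -2.6203)
cos θ_2 = (20.8809−7²−9²)/(2·7·9) = -0.8660; θ_2 = 149.9999° (elbow-up)
β = atan2(-2.6203,3.7436) = -34.9899°; ψ = atan2(4.5000,-0.7942) = 100.0092°
θ_1 = β − ψ = -134.9991°
θ_3 = φ − θ_1 − θ_2 = 59.9992° (wrapped to (-180°,180°])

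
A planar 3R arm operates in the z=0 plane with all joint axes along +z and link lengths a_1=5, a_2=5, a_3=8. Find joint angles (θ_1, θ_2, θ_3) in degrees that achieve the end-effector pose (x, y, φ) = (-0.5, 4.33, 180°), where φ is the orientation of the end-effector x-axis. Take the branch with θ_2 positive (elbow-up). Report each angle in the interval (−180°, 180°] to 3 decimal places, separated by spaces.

wrist centre = target − a_3·(cos φ, sin φ) = (7.5000, 4.3300)
cos θ_2 = (74.9989−5²−5²)/(2·5·5) = 0.5000; θ_2 = 60.0015° (elbow-up)
β = atan2(4.3300,7.5000) = 29.9993°; ψ = atan2(4.3302,7.4999) = 30.0007°
θ_1 = β − ψ = -0.0015°
θ_3 = φ − θ_1 − θ_2 = 120.0000° (wrapped to (-180°,180°])

-0.001 60.001 120.000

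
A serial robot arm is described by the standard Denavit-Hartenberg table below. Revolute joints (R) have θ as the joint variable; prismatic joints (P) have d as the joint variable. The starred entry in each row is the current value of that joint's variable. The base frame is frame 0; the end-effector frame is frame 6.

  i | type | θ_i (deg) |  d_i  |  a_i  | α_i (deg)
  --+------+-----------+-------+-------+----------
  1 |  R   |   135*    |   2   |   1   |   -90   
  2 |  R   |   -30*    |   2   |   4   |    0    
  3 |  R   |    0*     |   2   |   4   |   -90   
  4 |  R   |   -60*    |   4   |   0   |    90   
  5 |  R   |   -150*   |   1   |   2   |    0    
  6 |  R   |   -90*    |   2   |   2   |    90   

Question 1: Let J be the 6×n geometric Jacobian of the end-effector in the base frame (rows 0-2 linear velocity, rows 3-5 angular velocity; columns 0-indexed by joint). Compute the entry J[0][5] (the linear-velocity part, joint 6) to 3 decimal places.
axis z_5 = (0.1768,-0.8839,-0.4330); lever o_n−o_5 = (0.6597,-0.8492,-2.6160)
cross product → J_v[:, 5] = (1.9445,0.1768,0.4330)
J_ω[:, 5] = z_5
entry J[0][5] = 1.9445

1.945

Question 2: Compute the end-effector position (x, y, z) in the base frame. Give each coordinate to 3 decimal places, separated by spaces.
after link 1: o_1 = (-0.7071, 0.7071, 2.0000)
after link 2: o_2 = (-4.5708, 1.7424, 4.0000)
after link 3: o_3 = (-8.4345, 2.7777, 6.0000)
after link 4: o_4 = (-9.8487, 4.1919, 2.5359)
after link 5: o_5 = (-7.7274, 3.4848, 2.5359)
after link 6: o_6 = (-7.0677, 2.6356, -0.0801)

-7.068 2.636 -0.080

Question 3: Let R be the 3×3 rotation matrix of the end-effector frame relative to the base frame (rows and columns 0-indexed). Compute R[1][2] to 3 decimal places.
End-effector z-axis (col 2 of R) = (-0.9723,-0.0884,-0.2165)
R[1][2] = -0.0884

-0.088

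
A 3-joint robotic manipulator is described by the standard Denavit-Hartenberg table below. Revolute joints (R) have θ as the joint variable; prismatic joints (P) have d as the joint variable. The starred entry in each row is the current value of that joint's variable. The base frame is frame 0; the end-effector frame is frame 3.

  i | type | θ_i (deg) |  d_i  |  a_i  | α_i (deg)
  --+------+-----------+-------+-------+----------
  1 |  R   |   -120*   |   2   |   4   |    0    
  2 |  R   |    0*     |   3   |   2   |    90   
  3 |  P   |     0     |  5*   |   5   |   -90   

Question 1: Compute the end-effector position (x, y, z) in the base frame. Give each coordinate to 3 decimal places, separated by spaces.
after link 1: o_1 = (-2.0000, -3.4641, 2.0000)
after link 2: o_2 = (-3.0000, -5.1962, 5.0000)
after link 3: o_3 = (-9.8301, -7.0263, 5.0000)

-9.830 -7.026 5.000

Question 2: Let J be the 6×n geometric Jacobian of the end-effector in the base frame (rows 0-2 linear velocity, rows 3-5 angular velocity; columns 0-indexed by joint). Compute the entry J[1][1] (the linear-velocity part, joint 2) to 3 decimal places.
-7.830

axis z_1 = (0.0000,0.0000,1.0000); lever o_n−o_1 = (-7.8301,-3.5622,3.0000)
cross product → J_v[:, 1] = (3.5622,-7.8301,0.0000)
J_ω[:, 1] = z_1
entry J[1][1] = -7.8301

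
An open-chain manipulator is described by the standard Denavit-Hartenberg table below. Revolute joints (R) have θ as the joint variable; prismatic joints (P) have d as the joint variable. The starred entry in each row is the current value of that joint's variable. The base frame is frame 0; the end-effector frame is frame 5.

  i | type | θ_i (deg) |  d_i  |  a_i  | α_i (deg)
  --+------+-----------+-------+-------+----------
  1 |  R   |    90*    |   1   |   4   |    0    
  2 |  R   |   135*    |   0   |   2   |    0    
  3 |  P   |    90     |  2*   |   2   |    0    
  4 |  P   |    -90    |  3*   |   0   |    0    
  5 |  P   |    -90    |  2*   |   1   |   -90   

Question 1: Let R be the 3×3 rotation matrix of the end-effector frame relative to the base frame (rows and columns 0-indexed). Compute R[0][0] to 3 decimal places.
-0.707

End-effector x-axis (col 0 of R) = (-0.7071,0.7071,0.0000)
R[0][0] = -0.7071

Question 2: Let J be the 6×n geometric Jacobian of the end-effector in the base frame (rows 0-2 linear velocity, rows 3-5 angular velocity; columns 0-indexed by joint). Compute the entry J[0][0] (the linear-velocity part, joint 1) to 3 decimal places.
-1.879

axis z_0 = ẑ; lever o_n−o_0 = (-0.7071,1.8787,8.0000)
cross product → J_v[:, 0] = (-1.8787,-0.7071,0.0000)
J_ω[:, 0] = z_0
entry J[0][0] = -1.8787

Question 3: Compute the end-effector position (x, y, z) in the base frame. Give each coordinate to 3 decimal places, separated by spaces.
-0.707 1.879 8.000

after link 1: o_1 = (0.0000, 4.0000, 1.0000)
after link 2: o_2 = (-1.4142, 2.5858, 1.0000)
after link 3: o_3 = (-0.0000, 1.1716, 3.0000)
after link 4: o_4 = (-0.0000, 1.1716, 6.0000)
after link 5: o_5 = (-0.7071, 1.8787, 8.0000)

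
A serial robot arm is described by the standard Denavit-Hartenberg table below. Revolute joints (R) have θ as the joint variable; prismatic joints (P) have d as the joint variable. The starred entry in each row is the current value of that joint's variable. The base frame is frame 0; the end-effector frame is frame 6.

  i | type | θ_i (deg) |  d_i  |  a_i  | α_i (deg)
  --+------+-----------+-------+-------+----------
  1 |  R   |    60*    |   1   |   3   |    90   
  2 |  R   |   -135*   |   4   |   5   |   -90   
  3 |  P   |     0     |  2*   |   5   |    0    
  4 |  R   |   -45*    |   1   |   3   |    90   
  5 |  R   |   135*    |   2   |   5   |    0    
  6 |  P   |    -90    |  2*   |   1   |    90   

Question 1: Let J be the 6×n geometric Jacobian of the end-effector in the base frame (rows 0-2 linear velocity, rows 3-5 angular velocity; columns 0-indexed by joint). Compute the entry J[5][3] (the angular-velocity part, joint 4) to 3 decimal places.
axis z_3 = (0.3536,0.6124,-0.7071); lever o_n−o_3 = (5.3652,3.3933,-1.7929)
cross product → J_v[:, 3] = (1.3015,-3.1599,-2.0858)
J_ω[:, 3] = z_3
entry J[5][3] = -0.7071

-0.707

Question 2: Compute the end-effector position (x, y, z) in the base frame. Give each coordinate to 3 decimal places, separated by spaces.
after link 1: o_1 = (1.5000, 2.5981, 1.0000)
after link 2: o_2 = (3.1963, -2.4638, -2.5355)
after link 3: o_3 = (2.1357, -4.3009, -7.4853)
after link 4: o_4 = (3.5763, -6.0482, -9.6924)
after link 5: o_5 = (5.2699, -0.9433, -9.4246)
after link 6: o_6 = (7.5009, -0.9076, -9.2782)

7.501 -0.908 -9.278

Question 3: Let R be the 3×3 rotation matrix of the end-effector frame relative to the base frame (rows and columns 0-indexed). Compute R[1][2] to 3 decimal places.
-0.989

End-effector z-axis (col 2 of R) = (0.0062,-0.9892,0.1464)
R[1][2] = -0.9892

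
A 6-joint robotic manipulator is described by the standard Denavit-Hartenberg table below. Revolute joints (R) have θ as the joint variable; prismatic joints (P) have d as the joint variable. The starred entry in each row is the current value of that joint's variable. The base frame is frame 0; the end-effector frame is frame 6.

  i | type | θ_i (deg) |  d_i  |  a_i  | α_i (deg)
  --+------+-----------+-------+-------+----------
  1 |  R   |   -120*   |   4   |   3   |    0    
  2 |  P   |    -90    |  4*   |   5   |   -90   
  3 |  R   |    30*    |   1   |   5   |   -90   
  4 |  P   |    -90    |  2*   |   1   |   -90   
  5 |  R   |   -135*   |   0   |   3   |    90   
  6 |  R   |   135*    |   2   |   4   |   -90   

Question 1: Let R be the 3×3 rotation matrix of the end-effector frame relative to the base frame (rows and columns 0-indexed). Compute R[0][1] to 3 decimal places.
End-effector y-axis (col 1 of R) = (-0.0474,-0.7891,-0.6124)
R[0][1] = -0.0474

-0.047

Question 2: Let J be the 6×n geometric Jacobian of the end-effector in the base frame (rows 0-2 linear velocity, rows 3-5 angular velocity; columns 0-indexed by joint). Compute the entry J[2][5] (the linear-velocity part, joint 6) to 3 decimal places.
axis z_5 = (0.0474,0.7891,0.6124); lever o_n−o_5 = (-3.8926,1.5710,1.5426)
cross product → J_v[:, 5] = (0.2553,-2.4568,3.1463)
J_ω[:, 5] = z_5
entry J[2][5] = 3.1463

3.146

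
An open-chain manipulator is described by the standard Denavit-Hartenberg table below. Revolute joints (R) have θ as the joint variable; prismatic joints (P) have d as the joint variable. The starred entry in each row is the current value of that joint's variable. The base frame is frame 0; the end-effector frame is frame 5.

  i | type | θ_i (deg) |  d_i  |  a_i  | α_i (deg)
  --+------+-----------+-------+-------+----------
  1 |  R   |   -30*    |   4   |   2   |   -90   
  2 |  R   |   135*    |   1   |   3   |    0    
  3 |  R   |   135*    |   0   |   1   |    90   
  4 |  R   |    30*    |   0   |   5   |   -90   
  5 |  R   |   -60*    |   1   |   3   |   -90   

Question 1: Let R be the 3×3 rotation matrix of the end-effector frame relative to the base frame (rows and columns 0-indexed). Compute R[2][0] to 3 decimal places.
0.433

End-effector x-axis (col 0 of R) = (-0.6250,0.6495,0.4330)
R[2][0] = 0.4330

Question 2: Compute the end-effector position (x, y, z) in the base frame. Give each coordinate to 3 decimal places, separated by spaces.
after link 1: o_1 = (1.7321, -1.0000, 4.0000)
after link 2: o_2 = (0.3949, 0.9267, 1.8787)
after link 3: o_3 = (0.3949, 0.9267, 2.8787)
after link 4: o_4 = (1.6449, 3.0917, 7.2088)
after link 5: o_5 = (0.2029, 5.7903, 8.0078)

0.203 5.790 8.008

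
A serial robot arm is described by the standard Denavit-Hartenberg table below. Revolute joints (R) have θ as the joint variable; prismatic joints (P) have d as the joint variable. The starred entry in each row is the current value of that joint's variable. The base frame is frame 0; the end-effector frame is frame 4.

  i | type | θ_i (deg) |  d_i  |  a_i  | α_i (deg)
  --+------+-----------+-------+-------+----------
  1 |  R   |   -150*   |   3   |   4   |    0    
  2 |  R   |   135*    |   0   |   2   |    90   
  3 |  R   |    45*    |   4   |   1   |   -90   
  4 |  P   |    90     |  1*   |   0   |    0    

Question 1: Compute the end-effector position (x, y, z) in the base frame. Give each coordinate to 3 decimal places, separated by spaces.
-2.568 -6.381 4.414

after link 1: o_1 = (-3.4641, -2.0000, 3.0000)
after link 2: o_2 = (-1.5322, -2.5176, 3.0000)
after link 3: o_3 = (-1.8845, -6.5644, 3.7071)
after link 4: o_4 = (-2.5675, -6.3813, 4.4142)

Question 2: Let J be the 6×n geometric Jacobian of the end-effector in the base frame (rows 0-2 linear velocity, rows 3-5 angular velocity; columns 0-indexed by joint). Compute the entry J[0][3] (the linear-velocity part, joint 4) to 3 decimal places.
prismatic axis z_3 = (-0.6830,0.1830,0.7071)
J_v[:, 3] = z_3; J_ω[:, 3] = (0,0,0)
entry J[0][3] = -0.6830

-0.683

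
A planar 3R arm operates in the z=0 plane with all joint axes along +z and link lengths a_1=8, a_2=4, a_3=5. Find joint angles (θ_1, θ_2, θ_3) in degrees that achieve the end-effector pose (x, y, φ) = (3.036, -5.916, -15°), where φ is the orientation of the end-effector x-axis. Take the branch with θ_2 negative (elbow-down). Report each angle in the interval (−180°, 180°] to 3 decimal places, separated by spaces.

wrist centre = target − a_3·(cos φ, sin φ) = (-1.7936, -4.6219)
cos θ_2 = (24.5791−8²−4²)/(2·8·4) = -0.8660; θ_2 = -149.9915° (elbow-down)
β = atan2(-4.6219,-1.7936) = -111.2098°; ψ = atan2(-2.0005,4.5362) = -23.7980°
θ_1 = β − ψ = -87.4118°
θ_3 = φ − θ_1 − θ_2 = -137.5967° (wrapped to (-180°,180°])

-87.412 -149.992 -137.597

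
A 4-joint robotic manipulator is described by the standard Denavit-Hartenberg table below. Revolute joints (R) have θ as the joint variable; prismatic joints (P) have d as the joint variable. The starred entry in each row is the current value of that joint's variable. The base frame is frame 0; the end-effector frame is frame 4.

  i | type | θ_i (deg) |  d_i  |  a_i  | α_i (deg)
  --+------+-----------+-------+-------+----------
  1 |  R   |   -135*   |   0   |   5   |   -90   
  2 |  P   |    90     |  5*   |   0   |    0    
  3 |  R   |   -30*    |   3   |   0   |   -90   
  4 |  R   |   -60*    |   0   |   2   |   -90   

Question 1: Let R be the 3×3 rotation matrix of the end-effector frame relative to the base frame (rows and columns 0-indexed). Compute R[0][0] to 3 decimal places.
0.436

End-effector x-axis (col 0 of R) = (0.4356,-0.7891,-0.4330)
R[0][0] = 0.4356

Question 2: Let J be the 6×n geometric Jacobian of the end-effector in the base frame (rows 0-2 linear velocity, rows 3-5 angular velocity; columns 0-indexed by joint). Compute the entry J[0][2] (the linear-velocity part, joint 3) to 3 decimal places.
0.612

axis z_2 = (0.7071,-0.7071,0.0000); lever o_n−o_2 = (2.9925,-3.6996,-0.8660)
cross product → J_v[:, 2] = (0.6124,0.6124,-0.5000)
J_ω[:, 2] = z_2
entry J[0][2] = 0.6124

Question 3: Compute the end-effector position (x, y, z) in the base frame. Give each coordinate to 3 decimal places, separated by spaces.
2.993 -10.771 -0.866

after link 1: o_1 = (-3.5355, -3.5355, 0.0000)
after link 2: o_2 = (0.0000, -7.0711, 0.0000)
after link 3: o_3 = (2.1213, -9.1924, 0.0000)
after link 4: o_4 = (2.9925, -10.7707, -0.8660)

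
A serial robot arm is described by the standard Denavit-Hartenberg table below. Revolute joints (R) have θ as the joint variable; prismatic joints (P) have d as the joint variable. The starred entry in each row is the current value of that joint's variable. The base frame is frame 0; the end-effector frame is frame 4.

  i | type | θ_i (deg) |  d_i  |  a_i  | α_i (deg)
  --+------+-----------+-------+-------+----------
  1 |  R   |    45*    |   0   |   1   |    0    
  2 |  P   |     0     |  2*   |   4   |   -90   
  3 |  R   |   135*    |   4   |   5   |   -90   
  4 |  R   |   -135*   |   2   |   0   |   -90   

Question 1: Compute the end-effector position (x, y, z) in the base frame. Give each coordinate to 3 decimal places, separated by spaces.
after link 1: o_1 = (0.7071, 0.7071, 0.0000)
after link 2: o_2 = (3.5355, 3.5355, 2.0000)
after link 3: o_3 = (-1.7929, 3.8640, -1.5355)
after link 4: o_4 = (-2.7929, 2.8640, -0.1213)

-2.793 2.864 -0.121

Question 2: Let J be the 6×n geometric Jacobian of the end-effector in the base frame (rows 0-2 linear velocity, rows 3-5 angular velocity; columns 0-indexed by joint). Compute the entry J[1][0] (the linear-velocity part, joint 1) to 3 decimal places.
axis z_0 = ẑ; lever o_n−o_0 = (-2.7929,2.8640,-0.1213)
cross product → J_v[:, 0] = (-2.8640,-2.7929,0.0000)
J_ω[:, 0] = z_0
entry J[1][0] = -2.7929

-2.793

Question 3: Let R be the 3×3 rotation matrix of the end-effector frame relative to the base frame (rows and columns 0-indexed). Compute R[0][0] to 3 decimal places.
-0.146

End-effector x-axis (col 0 of R) = (-0.1464,0.8536,0.5000)
R[0][0] = -0.1464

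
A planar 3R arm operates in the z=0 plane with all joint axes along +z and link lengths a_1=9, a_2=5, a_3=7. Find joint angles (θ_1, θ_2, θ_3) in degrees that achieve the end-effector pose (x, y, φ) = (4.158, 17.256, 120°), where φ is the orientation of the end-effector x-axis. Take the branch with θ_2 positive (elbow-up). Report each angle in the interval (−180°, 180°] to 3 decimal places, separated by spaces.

wrist centre = target − a_3·(cos φ, sin φ) = (7.6580, 11.1938)
cos θ_2 = (183.9466−9²−5²)/(2·9·5) = 0.8661; θ_2 = 29.9945° (elbow-up)
β = atan2(11.1938,7.6580) = 55.6229°; ψ = atan2(2.4996,13.3304) = 10.6202°
θ_1 = β − ψ = 45.0027°
θ_3 = φ − θ_1 − θ_2 = 45.0028° (wrapped to (-180°,180°])

45.003 29.994 45.003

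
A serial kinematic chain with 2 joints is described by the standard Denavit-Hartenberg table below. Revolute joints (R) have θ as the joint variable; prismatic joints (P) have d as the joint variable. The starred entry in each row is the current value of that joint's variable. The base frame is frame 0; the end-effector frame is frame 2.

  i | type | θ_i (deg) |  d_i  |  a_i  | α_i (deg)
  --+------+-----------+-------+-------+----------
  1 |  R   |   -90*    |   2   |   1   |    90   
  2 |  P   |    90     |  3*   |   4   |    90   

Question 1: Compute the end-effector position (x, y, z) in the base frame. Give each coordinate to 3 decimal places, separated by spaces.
after link 1: o_1 = (0.0000, -1.0000, 2.0000)
after link 2: o_2 = (-3.0000, -1.0000, 6.0000)

-3.000 -1.000 6.000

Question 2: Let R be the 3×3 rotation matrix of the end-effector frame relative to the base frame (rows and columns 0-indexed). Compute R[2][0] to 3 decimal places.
End-effector x-axis (col 0 of R) = (0.0000,-0.0000,1.0000)
R[2][0] = 1.0000

1.000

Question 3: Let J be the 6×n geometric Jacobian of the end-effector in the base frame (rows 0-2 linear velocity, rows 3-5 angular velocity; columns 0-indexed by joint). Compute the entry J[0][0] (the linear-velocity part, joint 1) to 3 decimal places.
1.000

axis z_0 = ẑ; lever o_n−o_0 = (-3.0000,-1.0000,6.0000)
cross product → J_v[:, 0] = (1.0000,-3.0000,0.0000)
J_ω[:, 0] = z_0
entry J[0][0] = 1.0000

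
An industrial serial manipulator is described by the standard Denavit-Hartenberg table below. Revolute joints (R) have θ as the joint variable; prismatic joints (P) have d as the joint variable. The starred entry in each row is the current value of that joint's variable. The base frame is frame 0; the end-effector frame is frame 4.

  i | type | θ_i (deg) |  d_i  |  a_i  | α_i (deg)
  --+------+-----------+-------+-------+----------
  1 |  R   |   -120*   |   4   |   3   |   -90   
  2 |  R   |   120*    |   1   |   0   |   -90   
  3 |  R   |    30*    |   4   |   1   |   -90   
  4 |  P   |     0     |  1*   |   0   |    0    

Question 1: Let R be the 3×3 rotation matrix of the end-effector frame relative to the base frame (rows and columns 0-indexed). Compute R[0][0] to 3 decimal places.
-0.217

End-effector x-axis (col 0 of R) = (-0.2165,0.6250,-0.7500)
R[0][0] = -0.2165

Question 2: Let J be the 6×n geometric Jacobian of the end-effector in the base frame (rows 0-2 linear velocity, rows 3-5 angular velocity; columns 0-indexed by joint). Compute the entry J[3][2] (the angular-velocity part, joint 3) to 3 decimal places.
axis z_2 = (0.4330,0.7500,0.5000); lever o_n−o_2 = (0.6405,3.8415,1.6830)
cross product → J_v[:, 2] = (-0.6585,-0.4085,1.1830)
J_ω[:, 2] = z_2
entry J[3][2] = 0.4330

0.433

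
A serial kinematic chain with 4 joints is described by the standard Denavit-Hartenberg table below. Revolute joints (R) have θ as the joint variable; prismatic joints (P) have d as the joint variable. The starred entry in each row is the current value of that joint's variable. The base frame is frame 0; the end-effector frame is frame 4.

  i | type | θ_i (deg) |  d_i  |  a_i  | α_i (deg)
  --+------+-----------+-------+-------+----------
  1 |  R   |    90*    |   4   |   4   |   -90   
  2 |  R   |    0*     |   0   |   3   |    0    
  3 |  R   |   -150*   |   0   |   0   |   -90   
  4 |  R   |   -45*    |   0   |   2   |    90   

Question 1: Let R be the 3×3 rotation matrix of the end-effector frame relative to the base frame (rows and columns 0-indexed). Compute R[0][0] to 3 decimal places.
-0.707

End-effector x-axis (col 0 of R) = (-0.7071,-0.6124,0.3536)
R[0][0] = -0.7071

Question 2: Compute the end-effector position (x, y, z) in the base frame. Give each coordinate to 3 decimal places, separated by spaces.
-1.414 5.775 4.707

after link 1: o_1 = (0.0000, 4.0000, 4.0000)
after link 2: o_2 = (0.0000, 7.0000, 4.0000)
after link 3: o_3 = (0.0000, 7.0000, 4.0000)
after link 4: o_4 = (-1.4142, 5.7753, 4.7071)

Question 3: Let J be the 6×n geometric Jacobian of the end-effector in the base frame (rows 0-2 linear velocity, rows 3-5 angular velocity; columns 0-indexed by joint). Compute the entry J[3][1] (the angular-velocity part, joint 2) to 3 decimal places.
axis z_1 = (-1.0000,0.0000,0.0000); lever o_n−o_1 = (-1.4142,1.7753,0.7071)
cross product → J_v[:, 1] = (-0.0000,0.7071,-1.7753)
J_ω[:, 1] = z_1
entry J[3][1] = -1.0000

-1.000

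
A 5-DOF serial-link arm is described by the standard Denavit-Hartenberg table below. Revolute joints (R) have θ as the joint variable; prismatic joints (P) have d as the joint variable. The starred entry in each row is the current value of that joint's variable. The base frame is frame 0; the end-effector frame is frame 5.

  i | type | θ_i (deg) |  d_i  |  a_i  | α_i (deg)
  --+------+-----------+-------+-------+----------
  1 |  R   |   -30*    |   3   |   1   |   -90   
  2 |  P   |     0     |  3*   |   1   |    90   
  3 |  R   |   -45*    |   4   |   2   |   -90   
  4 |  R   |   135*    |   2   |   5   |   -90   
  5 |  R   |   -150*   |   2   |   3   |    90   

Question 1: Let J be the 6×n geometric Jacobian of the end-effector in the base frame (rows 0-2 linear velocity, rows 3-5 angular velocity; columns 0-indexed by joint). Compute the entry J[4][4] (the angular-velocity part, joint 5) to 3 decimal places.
axis z_4 = (-0.1830,0.6830,0.7071); lever o_n−o_4 = (1.5583,-0.0203,3.2513)
cross product → J_v[:, 4] = (2.2350,1.6970,-1.0607)
J_ω[:, 4] = z_4
entry J[4][4] = 0.6830

0.683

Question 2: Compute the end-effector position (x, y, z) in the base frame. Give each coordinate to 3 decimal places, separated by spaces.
6.325 3.579 6.716

after link 1: o_1 = (0.8660, -0.5000, 3.0000)
after link 2: o_2 = (3.2321, 1.5981, 3.0000)
after link 3: o_3 = (3.7497, -0.3338, 7.0000)
after link 4: o_4 = (4.7665, 3.5989, 3.4645)
after link 5: o_5 = (6.3248, 3.5787, 6.7158)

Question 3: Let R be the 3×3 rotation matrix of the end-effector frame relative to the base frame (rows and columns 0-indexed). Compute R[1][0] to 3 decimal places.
End-effector x-axis (col 0 of R) = (0.6415,-0.4621,0.6124)
R[1][0] = -0.4621

-0.462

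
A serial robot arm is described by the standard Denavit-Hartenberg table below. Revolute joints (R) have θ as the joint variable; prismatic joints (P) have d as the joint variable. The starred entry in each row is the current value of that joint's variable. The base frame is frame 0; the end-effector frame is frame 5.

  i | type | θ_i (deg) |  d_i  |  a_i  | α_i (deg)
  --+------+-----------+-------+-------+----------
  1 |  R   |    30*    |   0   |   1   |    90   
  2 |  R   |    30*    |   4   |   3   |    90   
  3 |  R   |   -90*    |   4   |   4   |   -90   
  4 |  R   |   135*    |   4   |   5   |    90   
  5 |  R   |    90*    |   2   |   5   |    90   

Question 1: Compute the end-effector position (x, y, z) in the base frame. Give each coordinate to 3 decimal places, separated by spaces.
after link 1: o_1 = (0.8660, 0.5000, 0.0000)
after link 2: o_2 = (5.1160, -1.6651, 1.5000)
after link 3: o_3 = (4.8481, 2.7990, -1.9641)
after link 4: o_4 = (8.0849, 0.5853, 3.0978)
after link 5: o_5 = (10.5154, 3.6216, 6.8225)

10.515 3.622 6.823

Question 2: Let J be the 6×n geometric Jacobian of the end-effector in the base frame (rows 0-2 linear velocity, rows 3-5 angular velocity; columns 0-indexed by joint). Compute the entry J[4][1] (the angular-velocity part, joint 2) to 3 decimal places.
-0.866

axis z_1 = (0.5000,-0.8660,0.0000); lever o_n−o_1 = (9.6494,3.1216,6.8225)
cross product → J_v[:, 1] = (-5.9085,-3.4113,9.9174)
J_ω[:, 1] = z_1
entry J[4][1] = -0.8660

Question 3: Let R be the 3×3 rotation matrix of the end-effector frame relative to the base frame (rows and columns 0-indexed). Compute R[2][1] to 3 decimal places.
End-effector y-axis (col 1 of R) = (-0.6597,0.4356,0.6124)
R[2][1] = 0.6124

0.612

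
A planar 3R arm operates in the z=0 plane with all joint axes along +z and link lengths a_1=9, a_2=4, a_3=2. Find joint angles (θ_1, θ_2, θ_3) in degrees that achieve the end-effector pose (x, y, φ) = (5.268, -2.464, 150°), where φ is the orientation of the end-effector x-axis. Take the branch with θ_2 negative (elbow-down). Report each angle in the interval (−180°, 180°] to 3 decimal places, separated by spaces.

wrist centre = target − a_3·(cos φ, sin φ) = (7.0001, -3.4640)
cos θ_2 = (61.0000−9²−4²)/(2·9·4) = -0.5000; θ_2 = -120.0000° (elbow-down)
β = atan2(-3.4640,7.0001) = -26.3287°; ψ = atan2(-3.4641,7.0000) = -26.3295°
θ_1 = β − ψ = 0.0008°
θ_3 = φ − θ_1 − θ_2 = -90.0008° (wrapped to (-180°,180°])

0.001 -120.000 -90.001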